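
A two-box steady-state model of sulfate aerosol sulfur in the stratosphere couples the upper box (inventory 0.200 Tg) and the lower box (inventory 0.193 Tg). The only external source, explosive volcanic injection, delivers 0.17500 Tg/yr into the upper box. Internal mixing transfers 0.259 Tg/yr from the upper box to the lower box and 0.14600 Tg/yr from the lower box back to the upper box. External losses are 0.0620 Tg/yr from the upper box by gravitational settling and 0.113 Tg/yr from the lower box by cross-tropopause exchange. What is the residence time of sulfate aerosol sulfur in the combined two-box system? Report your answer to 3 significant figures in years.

2.25 yr

For the system as a whole, the A↔B exchange is internal and contributes nothing to the throughput; only the external sinks remove mass.
M_total = 0.200 + 0.193 = 0.39300 Tg.
ΣF_external_out = 0.0620 + 0.113 = 0.17500 Tg/yr.
τ = M_total / ΣF_ext = 0.39300 / 0.17500 = 2.246 yr.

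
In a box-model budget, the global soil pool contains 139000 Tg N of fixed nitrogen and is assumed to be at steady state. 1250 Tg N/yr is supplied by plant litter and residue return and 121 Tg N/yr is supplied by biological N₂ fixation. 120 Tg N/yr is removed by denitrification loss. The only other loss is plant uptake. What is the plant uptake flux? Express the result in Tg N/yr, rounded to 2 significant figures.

At steady state ΣF_in = ΣF_out.
ΣF_in = 1250 + 121 = 1371.0 Tg N/yr.
Plant uptake flux = ΣF_in − (120) = 1371.0 − 120.0 = 1251 Tg N/yr.

1300 Tg N/yr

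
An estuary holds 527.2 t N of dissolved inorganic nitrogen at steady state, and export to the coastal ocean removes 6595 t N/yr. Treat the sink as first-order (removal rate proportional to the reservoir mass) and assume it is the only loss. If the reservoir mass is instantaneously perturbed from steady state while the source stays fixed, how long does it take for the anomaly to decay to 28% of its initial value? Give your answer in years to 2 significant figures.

For a linear reservoir the anomaly decays as exp(−t/τ) with τ = M/F = 527.2/6595 = 0.07994 yr.
exp(−t/τ) = 0.28 ⇒ t = −τ ln(0.28) = 0.07994 × 1.273 = 0.1018 yr.

0.10 yr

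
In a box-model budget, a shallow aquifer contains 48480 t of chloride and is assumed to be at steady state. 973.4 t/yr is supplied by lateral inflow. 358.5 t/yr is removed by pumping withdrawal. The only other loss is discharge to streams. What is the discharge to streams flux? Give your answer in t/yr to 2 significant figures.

At steady state ΣF_in = ΣF_out.
ΣF_in = 973.40 t/yr.
Discharge to streams flux = ΣF_in − (358.5) = 973.40 − 358.5 = 614.9 t/yr.

610 t/yr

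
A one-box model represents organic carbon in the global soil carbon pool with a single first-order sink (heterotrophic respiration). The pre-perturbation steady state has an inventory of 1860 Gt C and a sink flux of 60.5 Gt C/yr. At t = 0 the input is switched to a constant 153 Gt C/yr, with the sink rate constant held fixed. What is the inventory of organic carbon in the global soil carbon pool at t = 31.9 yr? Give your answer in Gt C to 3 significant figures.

3700 Gt C

τ = M₀/F₀ = 1860/60.5 = 30.74 yr; rate constant k = 1/τ.
New steady state M_∞ = F₁/k = F₁·τ = 153 × 30.74 = 4703.8 Gt C.
M(t) = M_∞ + (M₀ − M_∞)·e^(−t/τ); t/τ = 31.9/30.74 = 1.038, so e^(−t/τ) = 0.3543.
M(t) = 4703.8 − 2844 × 0.3543 = 3696.2 Gt C.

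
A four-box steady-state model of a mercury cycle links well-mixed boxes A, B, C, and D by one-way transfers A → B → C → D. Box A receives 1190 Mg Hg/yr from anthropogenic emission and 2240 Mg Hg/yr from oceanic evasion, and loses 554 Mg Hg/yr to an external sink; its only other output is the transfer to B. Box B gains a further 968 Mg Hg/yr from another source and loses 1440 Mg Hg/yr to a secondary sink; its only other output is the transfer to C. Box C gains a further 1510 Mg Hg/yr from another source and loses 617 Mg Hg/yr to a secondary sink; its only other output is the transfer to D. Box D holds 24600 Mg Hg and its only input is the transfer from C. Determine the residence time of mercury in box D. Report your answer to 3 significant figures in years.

7.46 yr

Box A: F(A→B) = (1190 + 2240) − 554 = 2876.0 Mg Hg/yr.
Box B: F(B→C) = (2876.0 + 968) − 1440 = 2404.0 Mg Hg/yr.
Box C: F(C→D) = (2404.0 + 1510) − 617 = 3297.0 Mg Hg/yr.
Box D throughput = its input = 3297.0 Mg Hg/yr; τ = 24600 / 3297.0 = 7.461 yr.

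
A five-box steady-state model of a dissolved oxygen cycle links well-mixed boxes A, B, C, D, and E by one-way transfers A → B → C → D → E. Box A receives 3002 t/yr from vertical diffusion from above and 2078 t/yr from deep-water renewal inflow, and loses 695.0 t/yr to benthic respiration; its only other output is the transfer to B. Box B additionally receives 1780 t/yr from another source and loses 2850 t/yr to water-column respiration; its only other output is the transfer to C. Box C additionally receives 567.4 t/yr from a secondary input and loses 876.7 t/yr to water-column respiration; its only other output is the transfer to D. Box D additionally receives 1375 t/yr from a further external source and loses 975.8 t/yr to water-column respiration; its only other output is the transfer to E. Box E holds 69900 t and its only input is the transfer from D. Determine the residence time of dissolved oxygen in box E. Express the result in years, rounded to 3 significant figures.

Box A: F(A→B) = (3002 + 2078) − 695.0 = 4385.0 t/yr.
Box B: F(B→C) = (4385.0 + 1780) − 2850 = 3315.0 t/yr.
Box C: F(C→D) = (3315.0 + 567.4) − 876.7 = 3005.7 t/yr.
Box D: F(D→E) = (3005.7 + 1375) − 975.8 = 3404.9 t/yr.
Box E throughput = its input = 3404.9 t/yr; τ = 69900 / 3404.9 = 20.53 yr.

20.5 yr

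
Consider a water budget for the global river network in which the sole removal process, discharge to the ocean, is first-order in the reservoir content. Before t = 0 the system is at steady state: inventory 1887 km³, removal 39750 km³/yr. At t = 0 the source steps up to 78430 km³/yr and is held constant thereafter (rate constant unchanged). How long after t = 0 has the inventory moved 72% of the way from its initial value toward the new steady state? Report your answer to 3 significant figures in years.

0.0604 yr

τ = M₀/F₀ = 1887/39750 = 0.04747 yr.
The remaining gap fraction is e^(−t/τ); 72% covered ⇒ e^(−t/τ) = 0.280.
t = −τ ln(0.280) = 0.04747 × 1.273 = 0.06043 yr.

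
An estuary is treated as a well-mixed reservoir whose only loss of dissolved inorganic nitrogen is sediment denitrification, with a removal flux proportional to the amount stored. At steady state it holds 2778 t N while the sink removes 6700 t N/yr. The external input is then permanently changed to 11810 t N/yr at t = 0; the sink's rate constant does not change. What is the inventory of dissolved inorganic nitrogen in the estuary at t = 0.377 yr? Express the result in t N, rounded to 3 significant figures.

Residence time τ = M₀/F₀ = 0.4146 yr. The eventual steady state is M_∞ = M₀·(F₁/F₀) = 2778 × 11810/6700 = 4896.7 t N.
The anomaly ΔM(t) = M(t) − M_∞ decays as ΔM₀·e^(−t/τ) with ΔM₀ = 2778 − 4896.7 = −2119 t N.
At t = 0.377 yr, e^(−t/τ) = e^(−0.9093) = 0.4028, so ΔM = −853.5 t N and M = 4896.7 − 853.5 = 4043.3 t N.

4040 t N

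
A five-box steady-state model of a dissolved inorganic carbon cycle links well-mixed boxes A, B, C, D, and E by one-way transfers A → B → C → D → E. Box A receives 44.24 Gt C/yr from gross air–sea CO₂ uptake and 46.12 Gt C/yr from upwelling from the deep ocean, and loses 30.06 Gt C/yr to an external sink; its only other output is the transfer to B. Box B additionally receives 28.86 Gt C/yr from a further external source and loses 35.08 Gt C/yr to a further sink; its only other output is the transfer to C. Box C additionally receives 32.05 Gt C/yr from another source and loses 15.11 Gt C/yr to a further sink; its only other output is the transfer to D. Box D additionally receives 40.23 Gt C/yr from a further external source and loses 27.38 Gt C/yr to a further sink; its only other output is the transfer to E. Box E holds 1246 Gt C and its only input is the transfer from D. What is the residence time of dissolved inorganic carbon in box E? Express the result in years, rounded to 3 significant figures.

14.9 yr

Box A: F(A→B) = (44.24 + 46.12) − 30.06 = 60.300 Gt C/yr.
Box B: F(B→C) = (60.300 + 28.86) − 35.08 = 54.080 Gt C/yr.
Box C: F(C→D) = (54.080 + 32.05) − 15.11 = 71.020 Gt C/yr.
Box D: F(D→E) = (71.020 + 40.23) − 27.38 = 83.870 Gt C/yr.
Box E throughput = its input = 83.870 Gt C/yr; τ = 1246 / 83.870 = 14.86 yr.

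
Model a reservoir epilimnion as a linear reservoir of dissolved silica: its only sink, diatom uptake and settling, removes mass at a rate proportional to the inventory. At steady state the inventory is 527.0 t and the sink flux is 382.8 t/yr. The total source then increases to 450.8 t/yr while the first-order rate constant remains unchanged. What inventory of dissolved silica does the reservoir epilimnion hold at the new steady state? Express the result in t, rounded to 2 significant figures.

620 t

Rate constant k = F/M = 382.8 / 527.0 = 0.7264 yr⁻¹.
At the new steady state, source = k·M_new ⇒ M_new = 450.8 / 0.7264 = 620.6 t.
(Equivalently M_new = M × F_new/F_old = 527.0 × 450.8/382.8.)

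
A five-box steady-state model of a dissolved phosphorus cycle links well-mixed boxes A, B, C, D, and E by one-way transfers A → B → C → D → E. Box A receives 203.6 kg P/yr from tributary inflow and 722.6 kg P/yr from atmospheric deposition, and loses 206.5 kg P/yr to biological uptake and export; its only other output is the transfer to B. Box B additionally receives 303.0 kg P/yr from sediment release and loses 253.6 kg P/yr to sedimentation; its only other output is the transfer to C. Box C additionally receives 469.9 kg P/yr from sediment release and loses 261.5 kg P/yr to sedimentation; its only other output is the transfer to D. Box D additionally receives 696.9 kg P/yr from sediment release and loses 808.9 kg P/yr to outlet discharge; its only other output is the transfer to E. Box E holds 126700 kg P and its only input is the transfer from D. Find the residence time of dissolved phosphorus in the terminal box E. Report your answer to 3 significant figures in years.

Box A: F(A→B) = (203.6 + 722.6) − 206.5 = 719.70 kg P/yr.
Box B: F(B→C) = (719.70 + 303.0) − 253.6 = 769.10 kg P/yr.
Box C: F(C→D) = (769.10 + 469.9) − 261.5 = 977.50 kg P/yr.
Box D: F(D→E) = (977.50 + 696.9) − 808.9 = 865.50 kg P/yr.
Box E throughput = its input = 865.50 kg P/yr; τ = 126700 / 865.50 = 146.4 yr.

146 yr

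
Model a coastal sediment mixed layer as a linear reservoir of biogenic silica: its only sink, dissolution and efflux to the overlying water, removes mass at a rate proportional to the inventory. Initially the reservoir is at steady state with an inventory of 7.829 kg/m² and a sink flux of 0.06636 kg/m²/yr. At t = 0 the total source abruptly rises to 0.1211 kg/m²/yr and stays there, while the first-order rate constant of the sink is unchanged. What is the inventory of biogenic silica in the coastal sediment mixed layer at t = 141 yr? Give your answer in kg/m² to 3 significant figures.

τ = M₀/F₀ = 7.829/0.06636 = 118.0 yr; rate constant k = 1/τ.
New steady state M_∞ = F₁/k = F₁·τ = 0.1211 × 118.0 = 14.287 kg/m².
M(t) = M_∞ + (M₀ − M_∞)·e^(−t/τ); t/τ = 141/118.0 = 1.195, so e^(−t/τ) = 0.3027.
M(t) = 14.287 − 6.458 × 0.3027 = 12.332 kg/m².

12.3 kg/m²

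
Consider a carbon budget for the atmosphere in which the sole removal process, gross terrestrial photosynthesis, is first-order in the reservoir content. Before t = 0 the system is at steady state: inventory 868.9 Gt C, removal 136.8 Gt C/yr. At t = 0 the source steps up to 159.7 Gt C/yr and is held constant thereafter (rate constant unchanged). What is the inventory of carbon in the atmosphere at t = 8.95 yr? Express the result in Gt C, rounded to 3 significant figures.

979 Gt C

Residence time τ = M₀/F₀ = 6.352 yr. The eventual steady state is M_∞ = M₀·(F₁/F₀) = 868.9 × 159.7/136.8 = 1014.4 Gt C.
The anomaly ΔM(t) = M(t) − M_∞ decays as ΔM₀·e^(−t/τ) with ΔM₀ = 868.9 − 1014.4 = −145.5 Gt C.
At t = 8.95 yr, e^(−t/τ) = e^(−1.409) = 0.2444, so ΔM = −35.54 Gt C and M = 1014.4 − 35.54 = 978.81 Gt C.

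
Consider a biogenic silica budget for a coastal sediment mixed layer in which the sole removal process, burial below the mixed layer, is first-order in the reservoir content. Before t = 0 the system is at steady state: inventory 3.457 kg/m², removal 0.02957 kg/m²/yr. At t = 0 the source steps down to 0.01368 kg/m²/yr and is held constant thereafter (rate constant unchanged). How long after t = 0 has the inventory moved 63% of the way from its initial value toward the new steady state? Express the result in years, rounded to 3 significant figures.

τ = M₀/F₀ = 3.457/0.02957 = 116.9 yr.
The remaining gap fraction is e^(−t/τ); 63% covered ⇒ e^(−t/τ) = 0.370.
t = −τ ln(0.370) = 116.9 × 0.9943 = 116.2 yr.

116 yr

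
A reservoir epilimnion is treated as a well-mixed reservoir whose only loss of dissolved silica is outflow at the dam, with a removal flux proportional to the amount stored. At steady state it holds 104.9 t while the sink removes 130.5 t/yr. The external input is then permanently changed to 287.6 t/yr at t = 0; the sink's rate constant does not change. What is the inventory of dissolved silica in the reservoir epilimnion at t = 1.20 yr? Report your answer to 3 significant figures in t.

τ = M₀/F₀ = 104.9/130.5 = 0.8038 yr; rate constant k = 1/τ.
New steady state M_∞ = F₁/k = F₁·τ = 287.6 × 0.8038 = 231.18 t.
M(t) = M_∞ + (M₀ − M_∞)·e^(−t/τ); t/τ = 1.20/0.8038 = 1.493, so e^(−t/τ) = 0.2247.
M(t) = 231.18 − 126.3 × 0.2247 = 202.80 t.

203 t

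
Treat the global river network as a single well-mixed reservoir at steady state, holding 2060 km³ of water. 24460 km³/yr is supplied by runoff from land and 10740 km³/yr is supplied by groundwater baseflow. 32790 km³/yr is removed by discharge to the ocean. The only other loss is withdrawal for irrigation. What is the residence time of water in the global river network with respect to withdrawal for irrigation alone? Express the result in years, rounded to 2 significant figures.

0.85 yr

At steady state ΣF_in = ΣF_out.
ΣF_in = 24460 + 10740 = 35200 km³/yr.
Withdrawal for irrigation flux = ΣF_in − (32790) = 35200 − 32790 = 2410 km³/yr.
τ = M / F = 2060 / 2410 = 0.8548 yr.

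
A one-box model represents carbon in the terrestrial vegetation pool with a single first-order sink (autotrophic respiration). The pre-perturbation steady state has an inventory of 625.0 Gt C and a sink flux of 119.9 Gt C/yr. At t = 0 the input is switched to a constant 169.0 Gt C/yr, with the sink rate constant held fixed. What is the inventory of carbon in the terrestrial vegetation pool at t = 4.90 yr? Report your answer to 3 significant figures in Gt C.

781 Gt C

Residence time τ = M₀/F₀ = 5.213 yr. The eventual steady state is M_∞ = M₀·(F₁/F₀) = 625.0 × 169.0/119.9 = 880.94 Gt C.
The anomaly ΔM(t) = M(t) − M_∞ decays as ΔM₀·e^(−t/τ) with ΔM₀ = 625.0 − 880.94 = −255.9 Gt C.
At t = 4.90 yr, e^(−t/τ) = e^(−0.9400) = 0.3906, so ΔM = −99.98 Gt C and M = 880.94 − 99.98 = 780.97 Gt C.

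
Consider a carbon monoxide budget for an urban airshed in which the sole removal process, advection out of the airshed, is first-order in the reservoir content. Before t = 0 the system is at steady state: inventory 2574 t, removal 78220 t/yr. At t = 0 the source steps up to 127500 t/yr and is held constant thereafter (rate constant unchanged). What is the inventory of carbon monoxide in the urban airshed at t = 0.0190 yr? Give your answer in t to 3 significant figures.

The sink rate constant is k = F₀/M₀ = 78220/2574 = 30.39 yr⁻¹.
Solving dM/dt = F₁ − kM with M(0) = M₀ gives M(t) = F₁/k + (M₀ − F₁/k)·e^(−kt).
F₁/k = 127500/30.39 = 4195.7 t; kt = 30.39 × 0.0190 = 0.5774, e^(−kt) = 0.5614.
M(0.0190) = 4195.7 + (2574 − 4195.7) × 0.5614 = 4195.7 − 910.3 = 3285.3 t.

3290 t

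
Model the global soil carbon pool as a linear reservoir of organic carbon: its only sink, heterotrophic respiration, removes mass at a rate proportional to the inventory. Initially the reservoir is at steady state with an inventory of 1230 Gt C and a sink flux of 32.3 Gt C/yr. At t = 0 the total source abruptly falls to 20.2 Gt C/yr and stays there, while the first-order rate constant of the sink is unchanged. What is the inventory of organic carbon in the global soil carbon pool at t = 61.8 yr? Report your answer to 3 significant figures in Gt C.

860 Gt C

The sink rate constant is k = F₀/M₀ = 32.3/1230 = 0.02626 yr⁻¹.
Solving dM/dt = F₁ − kM with M(0) = M₀ gives M(t) = F₁/k + (M₀ − F₁/k)·e^(−kt).
F₁/k = 20.2/0.02626 = 769.23 Gt C; kt = 0.02626 × 61.8 = 1.623, e^(−kt) = 0.1973.
M(61.8) = 769.23 + (1230 − 769.23) × 0.1973 = 769.23 + 90.92 = 860.15 Gt C.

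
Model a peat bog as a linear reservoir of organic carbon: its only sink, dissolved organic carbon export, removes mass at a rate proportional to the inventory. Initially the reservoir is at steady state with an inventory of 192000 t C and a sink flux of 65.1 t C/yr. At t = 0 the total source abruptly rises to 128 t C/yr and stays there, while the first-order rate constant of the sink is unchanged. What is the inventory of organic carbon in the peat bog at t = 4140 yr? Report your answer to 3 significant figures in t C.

332000 t C

The sink rate constant is k = F₀/M₀ = 65.1/192000 = 0.0003391 yr⁻¹.
Solving dM/dt = F₁ − kM with M(0) = M₀ gives M(t) = F₁/k + (M₀ − F₁/k)·e^(−kt).
F₁/k = 128/0.0003391 = 377510 t C; kt = 0.0003391 × 4140 = 1.404, e^(−kt) = 0.2457.
M(4140) = 377510 + (192000 − 377510) × 0.2457 = 377510 − 45580 = 331930 t C.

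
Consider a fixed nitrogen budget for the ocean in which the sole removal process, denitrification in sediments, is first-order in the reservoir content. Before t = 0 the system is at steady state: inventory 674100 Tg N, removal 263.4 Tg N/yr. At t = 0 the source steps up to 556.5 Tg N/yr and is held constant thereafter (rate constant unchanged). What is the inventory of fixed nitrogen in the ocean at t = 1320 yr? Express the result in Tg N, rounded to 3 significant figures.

976000 Tg N

Residence time τ = M₀/F₀ = 2559 yr. The eventual steady state is M_∞ = M₀·(F₁/F₀) = 674100 × 556.5/263.4 = 1.4242×10^6 Tg N.
The anomaly ΔM(t) = M(t) − M_∞ decays as ΔM₀·e^(−t/τ) with ΔM₀ = 674100 − 1.4242×10^6 = −750100 Tg N.
At t = 1320 yr, e^(−t/τ) = e^(−0.5158) = 0.5970, so ΔM = −447800 Tg N and M = 1.4242×10^6 − 447800 = 976370 Tg N.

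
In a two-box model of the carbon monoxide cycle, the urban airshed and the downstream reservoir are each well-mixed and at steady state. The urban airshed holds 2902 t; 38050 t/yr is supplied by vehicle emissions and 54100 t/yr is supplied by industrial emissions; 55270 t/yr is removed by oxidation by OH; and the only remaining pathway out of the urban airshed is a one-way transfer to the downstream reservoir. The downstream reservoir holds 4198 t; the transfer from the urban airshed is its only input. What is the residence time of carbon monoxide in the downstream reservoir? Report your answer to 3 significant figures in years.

0.114 yr

Balance the urban airshed: ΣF_in = 38050 + 54100 = 92150 t/yr.
Transfer to the downstream reservoir = ΣF_in − (55270) = 36880 t/yr.
At steady state the output of the downstream reservoir equals its input, 36880 t/yr.
τ = M / F = 4198 / 36880 = 0.1138 yr.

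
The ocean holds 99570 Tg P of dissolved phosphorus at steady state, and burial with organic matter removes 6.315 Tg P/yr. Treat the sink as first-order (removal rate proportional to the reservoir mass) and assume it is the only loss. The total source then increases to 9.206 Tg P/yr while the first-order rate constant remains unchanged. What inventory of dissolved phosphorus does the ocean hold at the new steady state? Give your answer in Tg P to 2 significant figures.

Rate constant k = F/M = 6.315 / 99570 = 6.342×10^-5 yr⁻¹.
At the new steady state, source = k·M_new ⇒ M_new = 9.206 / 6.342×10^-5 = 145200 Tg P.
(Equivalently M_new = M × F_new/F_old = 99570 × 9.206/6.315.)

150000 Tg P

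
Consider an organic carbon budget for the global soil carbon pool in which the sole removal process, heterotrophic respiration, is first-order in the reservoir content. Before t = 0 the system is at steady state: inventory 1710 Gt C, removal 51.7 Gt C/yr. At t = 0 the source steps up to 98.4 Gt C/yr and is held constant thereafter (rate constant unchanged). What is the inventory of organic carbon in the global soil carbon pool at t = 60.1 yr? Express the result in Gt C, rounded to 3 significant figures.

Residence time τ = M₀/F₀ = 33.08 yr. The eventual steady state is M_∞ = M₀·(F₁/F₀) = 1710 × 98.4/51.7 = 3254.6 Gt C.
The anomaly ΔM(t) = M(t) − M_∞ decays as ΔM₀·e^(−t/τ) with ΔM₀ = 1710 − 3254.6 = −1545 Gt C.
At t = 60.1 yr, e^(−t/τ) = e^(−1.817) = 0.1625, so ΔM = −251.0 Gt C and M = 3254.6 − 251.0 = 3003.6 Gt C.

3000 Gt C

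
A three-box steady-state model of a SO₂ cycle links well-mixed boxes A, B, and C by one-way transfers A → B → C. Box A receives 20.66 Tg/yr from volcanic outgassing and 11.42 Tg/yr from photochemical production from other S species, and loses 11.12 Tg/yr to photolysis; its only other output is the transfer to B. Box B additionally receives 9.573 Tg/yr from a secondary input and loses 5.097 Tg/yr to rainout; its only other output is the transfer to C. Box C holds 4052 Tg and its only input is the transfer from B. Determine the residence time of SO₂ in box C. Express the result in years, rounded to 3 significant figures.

Box A: F(A→B) = (20.66 + 11.42) − 11.12 = 20.960 Tg/yr.
Box B: F(B→C) = (20.960 + 9.573) − 5.097 = 25.436 Tg/yr.
Box C throughput = its input = 25.436 Tg/yr; τ = 4052 / 25.436 = 159.3 yr.

159 yr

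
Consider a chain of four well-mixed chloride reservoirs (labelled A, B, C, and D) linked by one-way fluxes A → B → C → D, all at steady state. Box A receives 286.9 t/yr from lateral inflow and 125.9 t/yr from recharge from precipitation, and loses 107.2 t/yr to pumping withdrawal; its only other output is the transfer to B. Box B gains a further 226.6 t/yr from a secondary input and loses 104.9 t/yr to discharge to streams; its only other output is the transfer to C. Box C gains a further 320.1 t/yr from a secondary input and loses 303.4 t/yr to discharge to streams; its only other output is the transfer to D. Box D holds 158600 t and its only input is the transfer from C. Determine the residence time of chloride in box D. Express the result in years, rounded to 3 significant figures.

357 yr

Box A: F(A→B) = (286.9 + 125.9) − 107.2 = 305.60 t/yr.
Box B: F(B→C) = (305.60 + 226.6) − 104.9 = 427.30 t/yr.
Box C: F(C→D) = (427.30 + 320.1) − 303.4 = 444.00 t/yr.
Box D throughput = its input = 444.00 t/yr; τ = 158600 / 444.00 = 357.2 yr.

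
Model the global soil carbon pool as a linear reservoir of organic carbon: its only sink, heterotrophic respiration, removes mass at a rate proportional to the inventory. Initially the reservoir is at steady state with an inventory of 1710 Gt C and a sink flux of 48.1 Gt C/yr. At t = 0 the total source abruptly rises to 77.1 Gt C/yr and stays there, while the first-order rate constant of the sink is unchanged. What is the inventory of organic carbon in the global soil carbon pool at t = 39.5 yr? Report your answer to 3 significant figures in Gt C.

The sink rate constant is k = F₀/M₀ = 48.1/1710 = 0.02813 yr⁻¹.
Solving dM/dt = F₁ − kM with M(0) = M₀ gives M(t) = F₁/k + (M₀ − F₁/k)·e^(−kt).
F₁/k = 77.1/0.02813 = 2741.0 Gt C; kt = 0.02813 × 39.5 = 1.111, e^(−kt) = 0.3292.
M(39.5) = 2741.0 + (1710 − 2741.0) × 0.3292 = 2741.0 − 339.4 = 2401.6 Gt C.

2400 Gt C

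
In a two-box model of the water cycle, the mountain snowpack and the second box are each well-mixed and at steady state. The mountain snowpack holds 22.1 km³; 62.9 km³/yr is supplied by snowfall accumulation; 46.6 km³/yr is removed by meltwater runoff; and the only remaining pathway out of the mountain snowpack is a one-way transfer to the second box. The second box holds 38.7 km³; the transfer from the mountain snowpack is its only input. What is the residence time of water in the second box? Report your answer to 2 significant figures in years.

2.4 yr

Balance the mountain snowpack: ΣF_in = 62.900 km³/yr.
Transfer to the second box = ΣF_in − (46.6) = 16.300 km³/yr.
At steady state the output of the second box equals its input, 16.300 km³/yr.
τ = M / F = 38.7 / 16.300 = 2.374 yr.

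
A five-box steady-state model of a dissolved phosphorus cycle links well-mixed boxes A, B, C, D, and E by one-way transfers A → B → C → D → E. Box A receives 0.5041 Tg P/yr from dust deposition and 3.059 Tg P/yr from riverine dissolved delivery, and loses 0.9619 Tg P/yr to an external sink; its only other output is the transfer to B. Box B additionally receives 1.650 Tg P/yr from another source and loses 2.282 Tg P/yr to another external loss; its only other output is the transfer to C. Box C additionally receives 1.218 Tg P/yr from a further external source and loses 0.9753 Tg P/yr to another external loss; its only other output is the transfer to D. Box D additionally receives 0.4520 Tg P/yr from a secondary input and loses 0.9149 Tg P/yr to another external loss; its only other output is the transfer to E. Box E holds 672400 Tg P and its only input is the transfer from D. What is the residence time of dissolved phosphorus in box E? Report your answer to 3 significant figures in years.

384000 yr

Box A: F(A→B) = (0.5041 + 3.059) − 0.9619 = 2.6012 Tg P/yr.
Box B: F(B→C) = (2.6012 + 1.650) − 2.282 = 1.9692 Tg P/yr.
Box C: F(C→D) = (1.9692 + 1.218) − 0.9753 = 2.2119 Tg P/yr.
Box D: F(D→E) = (2.2119 + 0.4520) − 0.9149 = 1.7490 Tg P/yr.
Box E throughput = its input = 1.7490 Tg P/yr; τ = 672400 / 1.7490 = 384400 yr.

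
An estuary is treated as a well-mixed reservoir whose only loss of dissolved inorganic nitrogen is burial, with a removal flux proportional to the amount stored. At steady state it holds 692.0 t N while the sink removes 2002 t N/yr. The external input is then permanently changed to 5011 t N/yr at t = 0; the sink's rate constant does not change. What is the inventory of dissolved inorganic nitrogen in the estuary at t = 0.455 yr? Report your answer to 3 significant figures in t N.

1450 t N

Residence time τ = M₀/F₀ = 0.3457 yr. The eventual steady state is M_∞ = M₀·(F₁/F₀) = 692.0 × 5011/2002 = 1732.1 t N.
The anomaly ΔM(t) = M(t) − M_∞ decays as ΔM₀·e^(−t/τ) with ΔM₀ = 692.0 − 1732.1 = −1040 t N.
At t = 0.455 yr, e^(−t/τ) = e^(−1.316) = 0.2681, so ΔM = −278.9 t N and M = 1732.1 − 278.9 = 1453.2 t N.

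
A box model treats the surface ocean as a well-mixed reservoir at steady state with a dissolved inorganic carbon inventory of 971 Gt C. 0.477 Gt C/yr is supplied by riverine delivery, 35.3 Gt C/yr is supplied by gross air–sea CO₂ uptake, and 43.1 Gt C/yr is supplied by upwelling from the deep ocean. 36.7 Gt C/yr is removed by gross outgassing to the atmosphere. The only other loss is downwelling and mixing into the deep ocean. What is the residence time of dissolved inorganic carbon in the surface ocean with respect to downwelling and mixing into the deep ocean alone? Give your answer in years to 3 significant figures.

At steady state ΣF_in = ΣF_out.
ΣF_in = 0.477 + 35.3 + 43.1 = 78.877 Gt C/yr.
Downwelling and mixing into the deep ocean flux = ΣF_in − (36.7) = 78.877 − 36.70 = 42.18 Gt C/yr.
τ = M / F = 971 / 42.18 = 23.02 yr.

23.0 yr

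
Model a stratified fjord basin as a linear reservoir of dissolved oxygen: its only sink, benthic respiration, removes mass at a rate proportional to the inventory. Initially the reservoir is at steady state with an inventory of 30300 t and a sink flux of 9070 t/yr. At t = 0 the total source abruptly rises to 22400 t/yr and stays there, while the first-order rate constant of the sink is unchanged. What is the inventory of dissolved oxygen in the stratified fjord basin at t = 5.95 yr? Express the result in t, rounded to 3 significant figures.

67300 t

Residence time τ = M₀/F₀ = 3.341 yr. The eventual steady state is M_∞ = M₀·(F₁/F₀) = 30300 × 22400/9070 = 74831 t.
The anomaly ΔM(t) = M(t) − M_∞ decays as ΔM₀·e^(−t/τ) with ΔM₀ = 30300 − 74831 = −44530 t.
At t = 5.95 yr, e^(−t/τ) = e^(−1.781) = 0.1685, so ΔM = −7502 t and M = 74831 − 7502 = 67330 t.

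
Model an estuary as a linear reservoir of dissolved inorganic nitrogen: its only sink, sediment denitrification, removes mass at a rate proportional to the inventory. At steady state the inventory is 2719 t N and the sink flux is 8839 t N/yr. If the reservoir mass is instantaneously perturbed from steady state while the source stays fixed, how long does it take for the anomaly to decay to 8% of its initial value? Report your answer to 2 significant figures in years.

For a linear reservoir the anomaly decays as exp(−t/τ) with τ = M/F = 2719/8839 = 0.3076 yr.
exp(−t/τ) = 0.08 ⇒ t = −τ ln(0.08) = 0.3076 × 2.526 = 0.7769 yr.

0.78 yr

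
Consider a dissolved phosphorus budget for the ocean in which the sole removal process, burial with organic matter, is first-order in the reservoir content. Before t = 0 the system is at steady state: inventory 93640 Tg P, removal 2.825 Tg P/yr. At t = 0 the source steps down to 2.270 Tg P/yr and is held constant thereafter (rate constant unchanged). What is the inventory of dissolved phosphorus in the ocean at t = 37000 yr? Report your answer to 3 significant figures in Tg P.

81300 Tg P

The sink rate constant is k = F₀/M₀ = 2.825/93640 = 3.017×10^-5 yr⁻¹.
Solving dM/dt = F₁ − kM with M(0) = M₀ gives M(t) = F₁/k + (M₀ − F₁/k)·e^(−kt).
F₁/k = 2.270/3.017×10^-5 = 75243 Tg P; kt = 3.017×10^-5 × 37000 = 1.116, e^(−kt) = 0.3275.
M(37000) = 75243 + (93640 − 75243) × 0.3275 = 75243 + 6025 = 81268 Tg P.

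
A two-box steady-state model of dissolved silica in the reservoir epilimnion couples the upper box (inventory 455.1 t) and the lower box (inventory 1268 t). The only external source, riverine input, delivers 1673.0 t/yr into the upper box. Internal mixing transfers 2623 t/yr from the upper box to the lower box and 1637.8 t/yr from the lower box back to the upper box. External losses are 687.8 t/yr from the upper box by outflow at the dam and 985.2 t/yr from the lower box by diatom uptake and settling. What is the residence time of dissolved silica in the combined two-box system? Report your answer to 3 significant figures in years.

1.03 yr

Treat the two boxes together as one reservoir: the mixing fluxes between them are internal recycling, so τ = ΣM / Σ(external losses).
M_total = 455.1 + 1268 = 1723.1 t.
ΣF_external_out = 687.8 + 985.2 = 1673.0 t/yr.
τ = M_total / ΣF_ext = 1723.1 / 1673.0 = 1.030 yr.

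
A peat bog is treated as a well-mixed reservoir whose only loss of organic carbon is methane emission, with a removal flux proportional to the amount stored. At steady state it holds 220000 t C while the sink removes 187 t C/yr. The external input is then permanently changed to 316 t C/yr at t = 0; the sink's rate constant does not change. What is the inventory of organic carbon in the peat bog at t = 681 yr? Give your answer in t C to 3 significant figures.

287000 t C

τ = M₀/F₀ = 220000/187 = 1176 yr; rate constant k = 1/τ.
New steady state M_∞ = F₁/k = F₁·τ = 316 × 1176 = 371760 t C.
M(t) = M_∞ + (M₀ − M_∞)·e^(−t/τ); t/τ = 681/1176 = 0.5788, so e^(−t/τ) = 0.5605.
M(t) = 371760 − 151800 × 0.5605 = 286690 t C.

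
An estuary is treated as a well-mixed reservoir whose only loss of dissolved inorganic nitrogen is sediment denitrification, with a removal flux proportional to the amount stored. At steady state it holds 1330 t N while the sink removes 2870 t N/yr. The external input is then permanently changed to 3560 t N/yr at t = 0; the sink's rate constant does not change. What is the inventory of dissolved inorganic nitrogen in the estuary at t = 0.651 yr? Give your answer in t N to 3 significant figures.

1570 t N

τ = M₀/F₀ = 1330/2870 = 0.4634 yr; rate constant k = 1/τ.
New steady state M_∞ = F₁/k = F₁·τ = 3560 × 0.4634 = 1649.8 t N.
M(t) = M_∞ + (M₀ − M_∞)·e^(−t/τ); t/τ = 0.651/0.4634 = 1.405, so e^(−t/τ) = 0.2454.
M(t) = 1649.8 − 319.8 × 0.2454 = 1571.3 t N.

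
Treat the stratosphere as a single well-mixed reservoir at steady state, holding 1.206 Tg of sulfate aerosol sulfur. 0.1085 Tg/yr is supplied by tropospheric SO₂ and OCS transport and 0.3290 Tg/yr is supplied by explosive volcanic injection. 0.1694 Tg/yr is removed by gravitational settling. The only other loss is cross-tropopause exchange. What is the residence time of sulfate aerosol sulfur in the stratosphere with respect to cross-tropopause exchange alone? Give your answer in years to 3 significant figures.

4.50 yr

At steady state ΣF_in = ΣF_out.
ΣF_in = 0.1085 + 0.3290 = 0.43750 Tg/yr.
Cross-tropopause exchange flux = ΣF_in − (0.1694) = 0.43750 − 0.1694 = 0.2681 Tg/yr.
τ = M / F = 1.206 / 0.2681 = 4.498 yr.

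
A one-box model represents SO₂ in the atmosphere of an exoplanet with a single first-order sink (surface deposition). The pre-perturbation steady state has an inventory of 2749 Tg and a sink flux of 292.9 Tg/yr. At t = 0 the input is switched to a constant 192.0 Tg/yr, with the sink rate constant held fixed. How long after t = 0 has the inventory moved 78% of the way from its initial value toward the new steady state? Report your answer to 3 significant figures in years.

τ = M₀/F₀ = 2749/292.9 = 9.385 yr.
The remaining gap fraction is e^(−t/τ); 78% covered ⇒ e^(−t/τ) = 0.220.
t = −τ ln(0.220) = 9.385 × 1.514 = 14.21 yr.

14.2 yr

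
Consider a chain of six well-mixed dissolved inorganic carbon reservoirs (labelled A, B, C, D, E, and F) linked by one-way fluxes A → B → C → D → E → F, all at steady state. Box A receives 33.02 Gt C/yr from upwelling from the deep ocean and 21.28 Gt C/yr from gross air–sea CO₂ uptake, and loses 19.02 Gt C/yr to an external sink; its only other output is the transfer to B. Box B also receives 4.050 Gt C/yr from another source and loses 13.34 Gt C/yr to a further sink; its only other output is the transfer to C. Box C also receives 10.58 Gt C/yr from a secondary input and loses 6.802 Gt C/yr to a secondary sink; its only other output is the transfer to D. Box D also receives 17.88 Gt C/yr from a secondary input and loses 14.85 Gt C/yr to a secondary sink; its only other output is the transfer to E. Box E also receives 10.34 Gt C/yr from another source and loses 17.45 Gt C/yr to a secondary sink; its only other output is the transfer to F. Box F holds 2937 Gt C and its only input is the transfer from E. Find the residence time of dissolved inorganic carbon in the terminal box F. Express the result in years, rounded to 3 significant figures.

Box A: F(A→B) = (33.02 + 21.28) − 19.02 = 35.280 Gt C/yr.
Box B: F(B→C) = (35.280 + 4.050) − 13.34 = 25.990 Gt C/yr.
Box C: F(C→D) = (25.990 + 10.58) − 6.802 = 29.768 Gt C/yr.
Box D: F(D→E) = (29.768 + 17.88) − 14.85 = 32.798 Gt C/yr.
Box E: F(E→F) = (32.798 + 10.34) − 17.45 = 25.688 Gt C/yr.
Box F throughput = its input = 25.688 Gt C/yr; τ = 2937 / 25.688 = 114.3 yr.

114 yr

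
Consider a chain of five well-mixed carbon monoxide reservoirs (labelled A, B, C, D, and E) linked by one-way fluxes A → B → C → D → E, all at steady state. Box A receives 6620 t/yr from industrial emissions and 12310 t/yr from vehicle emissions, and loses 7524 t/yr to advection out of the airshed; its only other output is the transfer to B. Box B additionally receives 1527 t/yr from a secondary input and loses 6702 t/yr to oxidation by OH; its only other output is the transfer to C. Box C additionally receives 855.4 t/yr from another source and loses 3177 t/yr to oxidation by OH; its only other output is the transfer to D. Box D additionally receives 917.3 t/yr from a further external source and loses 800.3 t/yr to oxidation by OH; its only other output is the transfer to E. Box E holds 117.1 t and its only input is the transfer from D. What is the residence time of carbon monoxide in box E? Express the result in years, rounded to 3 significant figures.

0.0291 yr

Box A: F(A→B) = (6620 + 12310) − 7524 = 11406 t/yr.
Box B: F(B→C) = (11406 + 1527) − 6702 = 6231.0 t/yr.
Box C: F(C→D) = (6231.0 + 855.4) − 3177 = 3909.4 t/yr.
Box D: F(D→E) = (3909.4 + 917.3) − 800.3 = 4026.4 t/yr.
Box E throughput = its input = 4026.4 t/yr; τ = 117.1 / 4026.4 = 0.02908 yr.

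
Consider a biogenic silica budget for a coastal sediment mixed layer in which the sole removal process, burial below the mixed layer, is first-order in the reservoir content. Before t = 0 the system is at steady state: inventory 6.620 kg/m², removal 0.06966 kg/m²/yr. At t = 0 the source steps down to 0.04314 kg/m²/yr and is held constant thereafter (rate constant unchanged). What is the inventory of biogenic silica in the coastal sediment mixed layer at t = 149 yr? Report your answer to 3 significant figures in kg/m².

4.63 kg/m²

Residence time τ = M₀/F₀ = 95.03 yr. The eventual steady state is M_∞ = M₀·(F₁/F₀) = 6.620 × 0.04314/0.06966 = 4.0997 kg/m².
The anomaly ΔM(t) = M(t) − M_∞ decays as ΔM₀·e^(−t/τ) with ΔM₀ = 6.620 − 4.0997 = 2.520 kg/m².
At t = 149 yr, e^(−t/τ) = e^(−1.568) = 0.2085, so ΔM = 0.5254 kg/m² and M = 4.0997 + 0.5254 = 4.6252 kg/m².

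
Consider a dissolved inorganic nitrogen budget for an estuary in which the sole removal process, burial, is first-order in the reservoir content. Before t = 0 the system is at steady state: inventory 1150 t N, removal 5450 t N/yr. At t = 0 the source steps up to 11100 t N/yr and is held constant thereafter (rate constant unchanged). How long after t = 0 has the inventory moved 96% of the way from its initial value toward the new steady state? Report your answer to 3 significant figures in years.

0.679 yr

τ = M₀/F₀ = 1150/5450 = 0.2110 yr.
The remaining gap fraction is e^(−t/τ); 96% covered ⇒ e^(−t/τ) = 0.0400.
t = −τ ln(0.0400) = 0.2110 × 3.219 = 0.6792 yr.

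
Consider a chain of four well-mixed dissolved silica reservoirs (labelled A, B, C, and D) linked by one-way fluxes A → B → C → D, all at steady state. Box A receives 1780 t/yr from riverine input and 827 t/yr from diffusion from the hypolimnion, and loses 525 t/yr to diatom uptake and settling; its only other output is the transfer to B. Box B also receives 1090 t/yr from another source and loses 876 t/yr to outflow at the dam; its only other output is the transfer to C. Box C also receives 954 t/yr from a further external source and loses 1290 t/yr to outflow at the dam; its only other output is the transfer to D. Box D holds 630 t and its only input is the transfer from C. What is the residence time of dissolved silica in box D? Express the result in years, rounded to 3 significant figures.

0.321 yr

Box A: F(A→B) = (1780 + 827) − 525 = 2082.0 t/yr.
Box B: F(B→C) = (2082.0 + 1090) − 876 = 2296.0 t/yr.
Box C: F(C→D) = (2296.0 + 954) − 1290 = 1960.0 t/yr.
Box D throughput = its input = 1960.0 t/yr; τ = 630 / 1960.0 = 0.3214 yr.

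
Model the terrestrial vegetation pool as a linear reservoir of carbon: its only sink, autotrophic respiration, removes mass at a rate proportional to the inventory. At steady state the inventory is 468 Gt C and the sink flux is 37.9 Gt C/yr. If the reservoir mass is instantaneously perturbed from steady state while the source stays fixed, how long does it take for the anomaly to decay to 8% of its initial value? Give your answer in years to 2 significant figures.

For a linear reservoir the anomaly decays as exp(−t/τ) with τ = M/F = 468/37.9 = 12.35 yr.
exp(−t/τ) = 0.08 ⇒ t = −τ ln(0.08) = 12.35 × 2.526 = 31.19 yr.

31 yr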